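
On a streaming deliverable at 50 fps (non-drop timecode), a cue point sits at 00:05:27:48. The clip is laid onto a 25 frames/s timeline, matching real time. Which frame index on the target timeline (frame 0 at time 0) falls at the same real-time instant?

Source frame index: (0×3600 + 5×60 + 27) × 50 + 48 = 16398.
Real time: 16398 / (50) = 8199/25 s.
Target frame: (8199/25) × (25) = 8199.

frame 8199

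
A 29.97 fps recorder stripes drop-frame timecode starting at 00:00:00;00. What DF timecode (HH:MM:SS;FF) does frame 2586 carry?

00:01:26;08

Ten DF minutes hold 17982 frames, so frame 2586 lies in block 0 (frames 0–17981) with 2586 frames into that block.
The block's first minute is 1800 frames and the rest 1798 each; 2586 frames reaches minute 1, so 0 × 18 + 1 × 2 = 2 labels have been skipped so far.
Adding those back, label number 2586 + 2 = 2588 at 30 labels/s is 86 s + 8 f = 0 h 1 min 26 s frame 8, i.e. 00:01:26;08.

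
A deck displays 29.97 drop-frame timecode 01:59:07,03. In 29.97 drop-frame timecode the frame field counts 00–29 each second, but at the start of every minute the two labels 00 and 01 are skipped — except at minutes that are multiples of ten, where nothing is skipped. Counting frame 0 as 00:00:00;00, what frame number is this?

214197

As if non-drop at 30 labels/s: (1 × 3600 + 59 × 60 + 7) × 30 + 3 = 214413.
Minute boundaries passed: 119; those not divisible by 10: 119 − 11 = 108; dropped labels = 2 × 108 = 216.
Actual frame index = 214413 − 216 = 214197.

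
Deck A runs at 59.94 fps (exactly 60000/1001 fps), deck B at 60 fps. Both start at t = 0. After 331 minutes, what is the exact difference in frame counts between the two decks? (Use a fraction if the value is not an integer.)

331 min = 19860 s.
A emits 60000/1001 × 19860 = 1191600000/1001 frames; B emits 60 × 19860 = 1191600.
Difference = 1191600/1001 frames (≈ 1190.4096); B is ahead of A.

1191600/1001 frames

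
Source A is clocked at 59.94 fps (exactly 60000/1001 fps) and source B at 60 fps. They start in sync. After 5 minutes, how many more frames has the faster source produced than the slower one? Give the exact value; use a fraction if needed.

5 min = 300 s.
A emits 60000/1001 × 300 = 18000000/1001 frames; B emits 60 × 300 = 18000.
Difference = 18000/1001 frames (≈ 17.9820); B is ahead of A.

18000/1001 frames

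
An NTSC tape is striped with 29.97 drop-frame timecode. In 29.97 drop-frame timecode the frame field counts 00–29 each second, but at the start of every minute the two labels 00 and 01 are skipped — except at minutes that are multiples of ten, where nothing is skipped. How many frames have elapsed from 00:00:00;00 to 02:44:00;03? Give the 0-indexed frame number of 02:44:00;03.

294907

As if non-drop at 30 labels/s: (2 × 3600 + 44 × 60 + 0) × 30 + 3 = 295203.
Minute boundaries passed: 164; those not divisible by 10: 164 − 16 = 148; dropped labels = 2 × 148 = 296.
Actual frame index = 295203 − 296 = 294907.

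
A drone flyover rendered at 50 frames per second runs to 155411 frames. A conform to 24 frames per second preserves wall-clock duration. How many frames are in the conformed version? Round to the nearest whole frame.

Frames at target rate = 155411 × (24) / (50) = 1864932/25 ≈ 74597.280.
Nearest whole frame: 74597.

74597 frames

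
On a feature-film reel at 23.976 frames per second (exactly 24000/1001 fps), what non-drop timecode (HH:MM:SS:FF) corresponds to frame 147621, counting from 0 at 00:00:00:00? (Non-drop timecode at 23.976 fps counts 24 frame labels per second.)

147621 ÷ 24 = 6150 full seconds, remainder 21 frames.
6150 s = 1 h 42 min 30 s.
Timecode: 01:42:30:21.

01:42:30:21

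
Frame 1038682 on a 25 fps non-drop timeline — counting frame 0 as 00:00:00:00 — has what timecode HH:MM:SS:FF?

1038682 ÷ 25 = 41547 full seconds, remainder 7 frames.
41547 s = 11 h 32 min 27 s.
Timecode: 11:32:27:07.

11:32:27:07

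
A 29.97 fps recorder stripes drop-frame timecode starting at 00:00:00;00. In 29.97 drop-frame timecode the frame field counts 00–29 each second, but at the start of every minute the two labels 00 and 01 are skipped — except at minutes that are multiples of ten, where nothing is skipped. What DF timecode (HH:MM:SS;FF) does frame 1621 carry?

00:00:54;01

Each 10-minute DF block holds 10 × 60 × 30 − 9 × 2 = 17982 frames. 1621 ÷ 17982 → 0 full blocks, remainder 1621.
Within the partial block the first minute is 1800 frames and each further minute 1798, so 0 further minute boundaries passed. Total skipped labels = 18 × 0 + 2 × 0 = 0.
Non-drop label index = 1621 + 0 = 1621; at 30 labels/s that is 00:00:54:01, i.e. DF 00:00:54;01.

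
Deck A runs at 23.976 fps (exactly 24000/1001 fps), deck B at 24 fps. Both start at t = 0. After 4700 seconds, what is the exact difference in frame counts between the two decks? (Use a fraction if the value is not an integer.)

112800/1001 frames

A emits 24000/1001 × 4700 = 112800000/1001 frames; B emits 24 × 4700 = 112800.
Difference = 112800/1001 frames (≈ 112.6873); B is ahead of A.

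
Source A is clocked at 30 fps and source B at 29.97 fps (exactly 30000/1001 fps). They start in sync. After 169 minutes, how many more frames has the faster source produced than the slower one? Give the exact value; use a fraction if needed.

169 min = 10140 s.
A emits 30 × 10140 = 304200 frames; B emits 30000/1001 × 10140 = 23400000/77.
Difference = 23400/77 frames (≈ 303.8961); B is behind A.

23400/77 frames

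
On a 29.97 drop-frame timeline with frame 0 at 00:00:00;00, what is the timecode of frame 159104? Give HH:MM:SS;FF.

Each 10-minute DF block holds 10 × 60 × 30 − 9 × 2 = 17982 frames. 159104 ÷ 17982 → 8 full blocks, remainder 15248.
Within the partial block the first minute is 1800 frames and each further minute 1798, so 8 further minute boundaries passed. Total skipped labels = 18 × 8 + 2 × 8 = 160.
Non-drop label index = 159104 + 160 = 159264; at 30 labels/s that is 01:28:28:24, i.e. DF 01:28:28;24.

01:28:28;24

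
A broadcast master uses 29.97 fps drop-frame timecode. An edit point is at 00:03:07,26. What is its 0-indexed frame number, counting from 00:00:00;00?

5630

Complete 10-minute blocks: 0, each 17982 frames → 0.
Remaining 3 whole minutes in the current block: 1800 + 2 × 1798 = 5396 frames.
Within the current minute: 7 × 30 + 26 − 2 = 234 (labels ;00/;01 skipped at this minute). Total = 0 + 5396 + 234 = 5630.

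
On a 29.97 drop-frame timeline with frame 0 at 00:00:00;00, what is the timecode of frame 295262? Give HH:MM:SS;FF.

Each 10-minute DF block holds 10 × 60 × 30 − 9 × 2 = 17982 frames. 295262 ÷ 17982 → 16 full blocks, remainder 7550.
Within the partial block the first minute is 1800 frames and each further minute 1798, so 4 further minute boundaries passed. Total skipped labels = 18 × 16 + 2 × 4 = 296.
Non-drop label index = 295262 + 296 = 295558; at 30 labels/s that is 02:44:11:28, i.e. DF 02:44:11;28.

02:44:11;28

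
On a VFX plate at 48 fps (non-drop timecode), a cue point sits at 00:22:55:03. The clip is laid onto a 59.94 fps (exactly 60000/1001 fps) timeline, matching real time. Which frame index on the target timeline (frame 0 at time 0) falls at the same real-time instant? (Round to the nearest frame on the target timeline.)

frame 82421

Source frame index: (0×3600 + 22×60 + 55) × 48 + 3 = 66003.
Real time: 66003 / (48) = 22001/16 s.
Target frame: (22001/16) × (60000/1001) = 11786250/143 ≈ 82421.329 → 82421.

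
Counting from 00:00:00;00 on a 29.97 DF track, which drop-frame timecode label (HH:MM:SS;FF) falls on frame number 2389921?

22:09:03;25

Ten DF minutes hold 17982 frames, so frame 2389921 lies in block 132 (frames 2373624–2391605) with 16297 frames into that block.
The block's first minute is 1800 frames and the rest 1798 each; 16297 frames reaches minute 9, so 132 × 18 + 9 × 2 = 2394 labels have been skipped so far.
Adding those back, label number 2389921 + 2394 = 2392315 at 30 labels/s is 79743 s + 25 f = 22 h 9 min 3 s frame 25, i.e. 22:09:03;25.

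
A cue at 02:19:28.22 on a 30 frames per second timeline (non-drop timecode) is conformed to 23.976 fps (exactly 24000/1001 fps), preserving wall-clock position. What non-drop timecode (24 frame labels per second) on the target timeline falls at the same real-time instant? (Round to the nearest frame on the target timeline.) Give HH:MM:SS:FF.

02:19:20:09

Source frame index: (2×3600 + 19×60 + 28) × 30 + 22 = 251062.
Real time: 251062 / (30) = 125531/15 s.
Target frame: (125531/15) × (24000/1001) = 28692800/143 ≈ 200648.951 → 200649.
At 24 labels/s: frame 200649 → 02:19:20:09.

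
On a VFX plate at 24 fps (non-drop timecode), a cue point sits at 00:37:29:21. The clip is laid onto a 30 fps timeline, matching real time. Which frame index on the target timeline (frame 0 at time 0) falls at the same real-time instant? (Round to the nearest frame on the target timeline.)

frame 67496

Source frame index: (0×3600 + 37×60 + 29) × 24 + 21 = 53997.
Real time: 53997 / (24) = 17999/8 s.
Target frame: (17999/8) × (30) = 269985/4 ≈ 67496.250 → 67496.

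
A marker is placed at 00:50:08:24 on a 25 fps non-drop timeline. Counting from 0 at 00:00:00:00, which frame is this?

Total seconds to the label: (0 × 3600 + 50 × 60 + 8) = 3008.
Frame index = 3008 × 25 + 24 = 75224.

frame 75224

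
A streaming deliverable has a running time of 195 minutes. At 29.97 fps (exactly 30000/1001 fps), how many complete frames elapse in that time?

350649 frames

195 min = 11700 s.
Frames = 11700 × 30000/1001 = 27000000/77 ≈ 350649.3506.
Complete frames: 350649.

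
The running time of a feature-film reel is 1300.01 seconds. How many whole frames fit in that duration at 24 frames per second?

31200 frames

Frames = 1300.01 × 24 = 780006/25 ≈ 31200.2400.
Complete frames: 31200.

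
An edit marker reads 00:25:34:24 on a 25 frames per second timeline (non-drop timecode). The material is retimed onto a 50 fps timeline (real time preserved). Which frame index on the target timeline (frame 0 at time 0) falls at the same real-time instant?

Source frame index: (0×3600 + 25×60 + 34) × 25 + 24 = 38374.
Real time: 38374 / (25) = 38374/25 s.
Target frame: (38374/25) × (50) = 76748.

frame 76748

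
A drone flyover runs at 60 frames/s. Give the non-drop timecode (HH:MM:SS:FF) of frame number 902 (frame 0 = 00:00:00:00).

00:00:15:02

902 ÷ 60 = 15 full seconds, remainder 2 frames.
15 s = 0 h 0 min 15 s.
Timecode: 00:00:15:02.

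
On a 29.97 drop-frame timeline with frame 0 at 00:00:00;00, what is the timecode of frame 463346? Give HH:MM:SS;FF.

04:17:40;10

Each 10-minute DF block holds 10 × 60 × 30 − 9 × 2 = 17982 frames. 463346 ÷ 17982 → 25 full blocks, remainder 13796.
Within the partial block the first minute is 1800 frames and each further minute 1798, so 7 further minute boundaries passed. Total skipped labels = 18 × 25 + 2 × 7 = 464.
Non-drop label index = 463346 + 464 = 463810; at 30 labels/s that is 04:17:40:10, i.e. DF 04:17:40;10.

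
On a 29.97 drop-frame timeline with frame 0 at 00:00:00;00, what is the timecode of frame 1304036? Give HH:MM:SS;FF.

12:05:11;12

Ten DF minutes hold 17982 frames, so frame 1304036 lies in block 72 (frames 1294704–1312685) with 9332 frames into that block.
The block's first minute is 1800 frames and the rest 1798 each; 9332 frames reaches minute 5, so 72 × 18 + 5 × 2 = 1306 labels have been skipped so far.
Adding those back, label number 1304036 + 1306 = 1305342 at 30 labels/s is 43511 s + 12 f = 12 h 5 min 11 s frame 12, i.e. 12:05:11;12.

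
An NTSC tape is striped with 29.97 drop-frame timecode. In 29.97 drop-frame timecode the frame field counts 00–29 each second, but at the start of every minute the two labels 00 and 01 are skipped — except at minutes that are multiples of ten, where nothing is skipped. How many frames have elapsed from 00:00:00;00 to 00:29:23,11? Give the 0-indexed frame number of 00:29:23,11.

52847

As if non-drop at 30 labels/s: (0 × 3600 + 29 × 60 + 23) × 30 + 11 = 52901.
Minute boundaries passed: 29; those not divisible by 10: 29 − 2 = 27; dropped labels = 2 × 27 = 54.
Actual frame index = 52901 − 54 = 52847.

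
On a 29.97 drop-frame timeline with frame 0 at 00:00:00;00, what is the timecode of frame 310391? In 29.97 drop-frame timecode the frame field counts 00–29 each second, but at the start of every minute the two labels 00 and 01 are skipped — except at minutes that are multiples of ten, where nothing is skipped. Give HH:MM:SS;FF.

Ten DF minutes hold 17982 frames, so frame 310391 lies in block 17 (frames 305694–323675) with 4697 frames into that block.
The block's first minute is 1800 frames and the rest 1798 each; 4697 frames reaches minute 2, so 17 × 18 + 2 × 2 = 310 labels have been skipped so far.
Adding those back, label number 310391 + 310 = 310701 at 30 labels/s is 10356 s + 21 f = 2 h 52 min 36 s frame 21, i.e. 02:52:36;21.

02:52:36;21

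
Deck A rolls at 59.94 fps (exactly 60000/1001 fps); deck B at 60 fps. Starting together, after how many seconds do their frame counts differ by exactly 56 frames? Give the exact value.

14014/15 seconds

The gap grows by |60 − 60000/1001| = 60/1001 frames per second.
Time for a 56-frame gap: 56 ÷ (60/1001) = 14014/15 s.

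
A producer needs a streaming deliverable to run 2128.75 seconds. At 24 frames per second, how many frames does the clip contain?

51090 frames

Frames = 2128.75 × 24 = 51090.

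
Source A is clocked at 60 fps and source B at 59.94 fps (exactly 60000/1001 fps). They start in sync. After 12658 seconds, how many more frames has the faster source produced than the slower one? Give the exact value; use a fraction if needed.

A emits 60 × 12658 = 759480 frames; B emits 60000/1001 × 12658 = 759480000/1001.
Difference = 759480/1001 frames (≈ 758.7213); B is behind A.

759480/1001 frames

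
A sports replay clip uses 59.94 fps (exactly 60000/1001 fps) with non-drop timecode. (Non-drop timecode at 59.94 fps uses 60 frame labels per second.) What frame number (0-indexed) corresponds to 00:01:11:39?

Total seconds to the label: (0 × 3600 + 1 × 60 + 11) = 71.
Frame index = 71 × 60 + 39 = 4299.

frame 4299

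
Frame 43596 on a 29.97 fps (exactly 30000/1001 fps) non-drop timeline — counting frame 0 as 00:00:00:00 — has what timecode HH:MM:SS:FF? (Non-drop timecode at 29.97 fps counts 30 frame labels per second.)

43596 ÷ 30 = 1453 full seconds, remainder 6 frames.
1453 s = 0 h 24 min 13 s.
Timecode: 00:24:13:06.

00:24:13:06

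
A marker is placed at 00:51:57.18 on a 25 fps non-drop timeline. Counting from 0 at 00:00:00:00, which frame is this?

77943

Total seconds to the label: (0 × 3600 + 51 × 60 + 57) = 3117.
Frame index = 3117 × 25 + 18 = 77943.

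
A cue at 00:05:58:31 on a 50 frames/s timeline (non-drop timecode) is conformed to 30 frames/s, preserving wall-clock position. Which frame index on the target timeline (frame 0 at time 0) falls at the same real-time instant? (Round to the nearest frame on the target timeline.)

Source frame index: (0×3600 + 5×60 + 58) × 50 + 31 = 17931.
Real time: 17931 / (50) = 17931/50 s.
Target frame: (17931/50) × (30) = 53793/5 ≈ 10758.600 → 10759.

frame 10759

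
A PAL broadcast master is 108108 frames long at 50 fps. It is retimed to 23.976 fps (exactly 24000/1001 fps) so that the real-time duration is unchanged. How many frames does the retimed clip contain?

51840 frames

Target frames = source frames × (target rate / source rate) = 108108 × (24000/1001)/(50) = 108108 × 480/1001 = 51840.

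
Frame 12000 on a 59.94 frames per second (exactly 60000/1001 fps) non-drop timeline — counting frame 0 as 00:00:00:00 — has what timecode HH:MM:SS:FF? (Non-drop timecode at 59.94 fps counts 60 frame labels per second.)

00:03:20:00

12000 ÷ 60 = 200 full seconds, remainder 0 frames.
200 s = 0 h 3 min 20 s.
Timecode: 00:03:20:00.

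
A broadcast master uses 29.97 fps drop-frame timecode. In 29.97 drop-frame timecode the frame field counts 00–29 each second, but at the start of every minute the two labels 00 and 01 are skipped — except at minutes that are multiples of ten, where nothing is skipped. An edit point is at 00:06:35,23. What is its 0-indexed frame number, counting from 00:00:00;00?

11861

Complete 10-minute blocks: 0, each 17982 frames → 0.
Remaining 6 whole minutes in the current block: 1800 + 5 × 1798 = 10790 frames.
Within the current minute: 35 × 30 + 23 − 2 = 1071 (labels ;00/;01 skipped at this minute). Total = 0 + 10790 + 1071 = 11861.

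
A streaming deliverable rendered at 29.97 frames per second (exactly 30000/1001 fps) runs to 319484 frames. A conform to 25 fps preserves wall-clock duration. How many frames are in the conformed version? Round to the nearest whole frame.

Frames at target rate = 319484 × (25) / (30000/1001) = 79950871/300 ≈ 266502.903.
Nearest whole frame: 266503.

266503 frames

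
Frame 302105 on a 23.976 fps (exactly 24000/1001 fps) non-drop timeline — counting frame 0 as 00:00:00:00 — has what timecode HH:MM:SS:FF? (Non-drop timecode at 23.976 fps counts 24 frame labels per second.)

302105 ÷ 24 = 12587 full seconds, remainder 17 frames.
12587 s = 3 h 29 min 47 s.
Timecode: 03:29:47:17.

03:29:47:17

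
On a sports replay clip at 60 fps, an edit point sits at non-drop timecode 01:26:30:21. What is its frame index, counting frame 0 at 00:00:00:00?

Total seconds to the label: (1 × 3600 + 26 × 60 + 30) = 5190.
Frame index = 5190 × 60 + 21 = 311421.

311421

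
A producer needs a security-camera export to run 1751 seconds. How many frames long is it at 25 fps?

43775 frames

Frames = 1751 × 25 = 43775.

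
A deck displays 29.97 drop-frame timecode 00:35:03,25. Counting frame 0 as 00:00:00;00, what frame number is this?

Complete 10-minute blocks: 3, each 17982 frames → 53946.
Remaining 5 whole minutes in the current block: 1800 + 4 × 1798 = 8992 frames.
Within the current minute: 3 × 30 + 25 − 2 = 113 (labels ;00/;01 skipped at this minute). Total = 53946 + 8992 + 113 = 63051.

63051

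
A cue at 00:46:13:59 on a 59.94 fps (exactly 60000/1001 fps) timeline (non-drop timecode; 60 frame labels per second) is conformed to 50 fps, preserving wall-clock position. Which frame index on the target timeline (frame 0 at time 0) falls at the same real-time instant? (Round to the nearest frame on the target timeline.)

Source frame index: (0×3600 + 46×60 + 13) × 60 + 59 = 166439.
Real time: 166439 / (60000/1001) = 166605439/60000 s.
Target frame: (166605439/60000) × (50) = 166605439/1200 ≈ 138837.866 → 138838.

frame 138838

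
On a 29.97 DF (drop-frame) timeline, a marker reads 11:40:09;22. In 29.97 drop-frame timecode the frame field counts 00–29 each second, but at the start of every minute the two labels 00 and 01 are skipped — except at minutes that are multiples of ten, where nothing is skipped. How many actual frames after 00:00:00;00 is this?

1259032

As if non-drop at 30 labels/s: (11 × 3600 + 40 × 60 + 9) × 30 + 22 = 1260292.
Minute boundaries passed: 700; those not divisible by 10: 700 − 70 = 630; dropped labels = 2 × 630 = 1260.
Actual frame index = 1260292 − 1260 = 1259032.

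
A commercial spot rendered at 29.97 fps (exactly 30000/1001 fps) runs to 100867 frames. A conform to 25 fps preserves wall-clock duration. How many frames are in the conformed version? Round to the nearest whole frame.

84140 frames

Frames at target rate = 100867 × (25) / (30000/1001) = 100967867/1200 ≈ 84139.889.
Nearest whole frame: 84140.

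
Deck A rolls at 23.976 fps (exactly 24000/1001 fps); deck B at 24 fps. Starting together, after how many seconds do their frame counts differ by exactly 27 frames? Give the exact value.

1126.125 seconds

The gap grows by |24 − 24000/1001| = 24/1001 frames per second.
Time for a 27-frame gap: 27 ÷ (24/1001) = 1126.125 s.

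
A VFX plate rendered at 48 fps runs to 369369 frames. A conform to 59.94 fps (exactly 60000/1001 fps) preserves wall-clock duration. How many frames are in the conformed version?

Target frames = source frames × (target rate / source rate) = 369369 × (60000/1001)/(48) = 369369 × 1250/1001 = 461250.

461250 frames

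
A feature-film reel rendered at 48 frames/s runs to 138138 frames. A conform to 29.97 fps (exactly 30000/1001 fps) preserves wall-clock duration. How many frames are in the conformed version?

86250 frames

Target frames = source frames × (target rate / source rate) = 138138 × (30000/1001)/(48) = 138138 × 625/1001 = 86250.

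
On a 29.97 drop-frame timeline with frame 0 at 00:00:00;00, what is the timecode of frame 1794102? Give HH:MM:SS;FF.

16:37:43;08

Ten DF minutes hold 17982 frames, so frame 1794102 lies in block 99 (frames 1780218–1798199) with 13884 frames into that block.
The block's first minute is 1800 frames and the rest 1798 each; 13884 frames reaches minute 7, so 99 × 18 + 7 × 2 = 1796 labels have been skipped so far.
Adding those back, label number 1794102 + 1796 = 1795898 at 30 labels/s is 59863 s + 8 f = 16 h 37 min 43 s frame 8, i.e. 16:37:43;08.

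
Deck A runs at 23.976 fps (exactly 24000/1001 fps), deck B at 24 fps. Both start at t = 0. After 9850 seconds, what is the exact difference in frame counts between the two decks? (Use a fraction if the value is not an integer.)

A emits 24000/1001 × 9850 = 236400000/1001 frames; B emits 24 × 9850 = 236400.
Difference = 236400/1001 frames (≈ 236.1638); B is ahead of A.

236400/1001 frames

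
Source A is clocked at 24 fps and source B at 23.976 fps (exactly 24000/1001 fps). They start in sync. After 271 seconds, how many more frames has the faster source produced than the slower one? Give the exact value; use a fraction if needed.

A emits 24 × 271 = 6504 frames; B emits 24000/1001 × 271 = 6504000/1001.
Difference = 6504/1001 frames (≈ 6.4975); B is behind A.

6504/1001 frames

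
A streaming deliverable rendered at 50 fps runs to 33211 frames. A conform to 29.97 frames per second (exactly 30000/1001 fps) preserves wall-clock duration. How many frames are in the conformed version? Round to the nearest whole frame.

19907 frames

Frames at target rate = 33211 × (30000/1001) / (50) = 19926600/1001 ≈ 19906.693.
Nearest whole frame: 19907.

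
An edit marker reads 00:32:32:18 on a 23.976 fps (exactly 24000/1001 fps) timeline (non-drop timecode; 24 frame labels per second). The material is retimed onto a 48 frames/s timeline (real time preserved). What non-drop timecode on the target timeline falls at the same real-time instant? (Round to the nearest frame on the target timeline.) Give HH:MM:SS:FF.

00:32:34:34

Source frame index: (0×3600 + 32×60 + 32) × 24 + 18 = 46866.
Real time: 46866 / (24000/1001) = 7818811/4000 s.
Target frame: (7818811/4000) × (48) = 23456433/250 ≈ 93825.732 → 93826.
At 48 labels/s: frame 93826 → 00:32:34:34.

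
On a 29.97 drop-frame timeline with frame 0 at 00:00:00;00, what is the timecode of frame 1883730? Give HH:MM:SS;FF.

Each 10-minute DF block holds 10 × 60 × 30 − 9 × 2 = 17982 frames. 1883730 ÷ 17982 → 104 full blocks, remainder 13602.
Within the partial block the first minute is 1800 frames and each further minute 1798, so 7 further minute boundaries passed. Total skipped labels = 18 × 104 + 2 × 7 = 1886.
Non-drop label index = 1883730 + 1886 = 1885616; at 30 labels/s that is 17:27:33:26, i.e. DF 17:27:33;26.

17:27:33;26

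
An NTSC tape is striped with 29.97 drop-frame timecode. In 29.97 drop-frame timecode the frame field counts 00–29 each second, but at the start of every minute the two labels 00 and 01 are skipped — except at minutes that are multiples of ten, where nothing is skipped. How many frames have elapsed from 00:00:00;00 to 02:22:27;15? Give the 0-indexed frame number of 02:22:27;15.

256169

As if non-drop at 30 labels/s: (2 × 3600 + 22 × 60 + 27) × 30 + 15 = 256425.
Minute boundaries passed: 142; those not divisible by 10: 142 − 14 = 128; dropped labels = 2 × 128 = 256.
Actual frame index = 256425 − 256 = 256169.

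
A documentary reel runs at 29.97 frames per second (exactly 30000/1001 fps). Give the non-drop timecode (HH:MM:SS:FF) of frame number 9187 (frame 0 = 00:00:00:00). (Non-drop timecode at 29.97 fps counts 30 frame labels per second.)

00:05:06:07

9187 ÷ 30 = 306 full seconds, remainder 7 frames.
306 s = 0 h 5 min 6 s.
Timecode: 00:05:06:07.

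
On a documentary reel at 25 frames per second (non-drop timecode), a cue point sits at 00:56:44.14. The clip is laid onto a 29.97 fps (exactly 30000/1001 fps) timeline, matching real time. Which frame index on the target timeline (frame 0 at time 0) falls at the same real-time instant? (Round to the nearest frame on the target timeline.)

frame 102035

Source frame index: (0×3600 + 56×60 + 44) × 25 + 14 = 85114.
Real time: 85114 / (25) = 85114/25 s.
Target frame: (85114/25) × (30000/1001) = 102136800/1001 ≈ 102034.765 → 102035.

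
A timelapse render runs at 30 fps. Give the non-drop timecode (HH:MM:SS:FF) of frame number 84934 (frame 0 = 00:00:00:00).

00:47:11:04

84934 ÷ 30 = 2831 full seconds, remainder 4 frames.
2831 s = 0 h 47 min 11 s.
Timecode: 00:47:11:04.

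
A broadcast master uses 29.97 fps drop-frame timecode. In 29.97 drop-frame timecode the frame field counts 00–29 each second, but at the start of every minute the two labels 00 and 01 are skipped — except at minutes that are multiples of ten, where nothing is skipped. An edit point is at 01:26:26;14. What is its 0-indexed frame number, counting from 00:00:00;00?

Complete 10-minute blocks: 8, each 17982 frames → 143856.
Remaining 6 whole minutes in the current block: 1800 + 5 × 1798 = 10790 frames.
Within the current minute: 26 × 30 + 14 − 2 = 792 (labels ;00/;01 skipped at this minute). Total = 143856 + 10790 + 792 = 155438.

155438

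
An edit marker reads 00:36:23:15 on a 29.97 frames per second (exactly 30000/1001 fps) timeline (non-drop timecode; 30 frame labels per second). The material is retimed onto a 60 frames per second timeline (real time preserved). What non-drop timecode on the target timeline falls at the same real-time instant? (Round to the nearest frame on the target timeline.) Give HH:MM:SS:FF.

Source frame index: (0×3600 + 36×60 + 23) × 30 + 15 = 65505.
Real time: 65505 / (30000/1001) = 4371367/2000 s.
Target frame: (4371367/2000) × (60) = 13114101/100 ≈ 131141.010 → 131141.
At 60 labels/s: frame 131141 → 00:36:25:41.

00:36:25:41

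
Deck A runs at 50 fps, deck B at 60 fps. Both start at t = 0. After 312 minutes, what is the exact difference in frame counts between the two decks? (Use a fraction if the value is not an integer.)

312 min = 18720 s.
A emits 50 × 18720 = 936000 frames; B emits 60 × 18720 = 1123200.
Difference = 187200 frames; B is ahead of A.

187200 frames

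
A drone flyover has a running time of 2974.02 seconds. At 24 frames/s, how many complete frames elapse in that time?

71376 frames

Frames = 2974.02 × 24 = 1784412/25 ≈ 71376.4800.
Complete frames: 71376.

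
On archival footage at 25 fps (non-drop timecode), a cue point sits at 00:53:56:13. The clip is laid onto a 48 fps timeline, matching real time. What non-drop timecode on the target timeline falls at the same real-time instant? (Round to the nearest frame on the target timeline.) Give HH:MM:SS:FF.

Source frame index: (0×3600 + 53×60 + 56) × 25 + 13 = 80913.
Real time: 80913 / (25) = 80913/25 s.
Target frame: (80913/25) × (48) = 3883824/25 ≈ 155352.960 → 155353.
At 48 labels/s: frame 155353 → 00:53:56:25.

00:53:56:25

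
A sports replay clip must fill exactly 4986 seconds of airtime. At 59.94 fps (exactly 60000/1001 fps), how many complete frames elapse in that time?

Frames = 4986 × 60000/1001 = 299160000/1001 ≈ 298861.1389.
Complete frames: 298861.

298861 frames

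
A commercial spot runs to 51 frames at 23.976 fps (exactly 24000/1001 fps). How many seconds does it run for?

2.127125 seconds

Running time = 51 / (24000/1001) = 2.127125 s.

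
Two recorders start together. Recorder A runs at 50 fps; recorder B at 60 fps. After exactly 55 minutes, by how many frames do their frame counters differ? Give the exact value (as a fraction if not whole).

55 min = 3300 s.
A emits 50 × 3300 = 165000 frames; B emits 60 × 3300 = 198000.
Difference = 33000 frames; B is ahead of A.

33000 frames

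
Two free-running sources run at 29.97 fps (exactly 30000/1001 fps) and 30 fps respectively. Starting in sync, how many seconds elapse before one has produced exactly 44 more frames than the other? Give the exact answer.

22022/15 seconds

The gap grows by |30 − 30000/1001| = 30/1001 frames per second.
Time for a 44-frame gap: 44 ÷ (30/1001) = 22022/15 s.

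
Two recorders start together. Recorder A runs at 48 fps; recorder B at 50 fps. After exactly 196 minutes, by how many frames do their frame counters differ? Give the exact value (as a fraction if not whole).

196 min = 11760 s.
A emits 48 × 11760 = 564480 frames; B emits 50 × 11760 = 588000.
Difference = 23520 frames; B is ahead of A.

23520 frames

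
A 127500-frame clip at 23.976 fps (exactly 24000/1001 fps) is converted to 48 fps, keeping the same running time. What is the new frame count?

Target frames = source frames × (target rate / source rate) = 127500 × (48)/(24000/1001) = 127500 × 1001/500 = 255255.

255255 frames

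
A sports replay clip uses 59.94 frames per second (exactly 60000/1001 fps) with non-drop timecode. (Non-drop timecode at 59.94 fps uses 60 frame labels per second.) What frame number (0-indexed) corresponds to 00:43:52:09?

Total seconds to the label: (0 × 3600 + 43 × 60 + 52) = 2632.
Frame index = 2632 × 60 + 9 = 157929.

157929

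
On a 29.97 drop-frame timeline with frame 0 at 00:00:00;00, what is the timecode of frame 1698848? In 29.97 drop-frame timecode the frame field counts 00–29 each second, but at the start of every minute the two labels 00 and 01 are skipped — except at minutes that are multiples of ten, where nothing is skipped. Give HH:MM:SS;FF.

Each 10-minute DF block holds 10 × 60 × 30 − 9 × 2 = 17982 frames. 1698848 ÷ 17982 → 94 full blocks, remainder 8540.
Within the partial block the first minute is 1800 frames and each further minute 1798, so 4 further minute boundaries passed. Total skipped labels = 18 × 94 + 2 × 4 = 1700.
Non-drop label index = 1698848 + 1700 = 1700548; at 30 labels/s that is 15:44:44:28, i.e. DF 15:44:44;28.

15:44:44;28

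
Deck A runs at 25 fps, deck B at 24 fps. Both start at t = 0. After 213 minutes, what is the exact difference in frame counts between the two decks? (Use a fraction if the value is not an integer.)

213 min = 12780 s.
A emits 25 × 12780 = 319500 frames; B emits 24 × 12780 = 306720.
Difference = 12780 frames; B is behind A.

12780 frames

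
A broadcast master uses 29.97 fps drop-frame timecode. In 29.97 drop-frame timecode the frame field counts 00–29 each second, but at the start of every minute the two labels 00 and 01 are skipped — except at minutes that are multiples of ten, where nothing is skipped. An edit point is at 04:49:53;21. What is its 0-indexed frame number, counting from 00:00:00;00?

Complete 10-minute blocks: 28, each 17982 frames → 503496.
Remaining 9 whole minutes in the current block: 1800 + 8 × 1798 = 16184 frames.
Within the current minute: 53 × 30 + 21 − 2 = 1609 (labels ;00/;01 skipped at this minute). Total = 503496 + 16184 + 1609 = 521289.

521289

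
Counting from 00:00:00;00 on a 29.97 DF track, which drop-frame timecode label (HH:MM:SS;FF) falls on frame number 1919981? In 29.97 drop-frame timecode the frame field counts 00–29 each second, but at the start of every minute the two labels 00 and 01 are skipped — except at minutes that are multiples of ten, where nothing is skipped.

Each 10-minute DF block holds 10 × 60 × 30 − 9 × 2 = 17982 frames. 1919981 ÷ 17982 → 106 full blocks, remainder 13889.
Within the partial block the first minute is 1800 frames and each further minute 1798, so 7 further minute boundaries passed. Total skipped labels = 18 × 106 + 2 × 7 = 1922.
Non-drop label index = 1919981 + 1922 = 1921903; at 30 labels/s that is 17:47:43:13, i.e. DF 17:47:43;13.

17:47:43;13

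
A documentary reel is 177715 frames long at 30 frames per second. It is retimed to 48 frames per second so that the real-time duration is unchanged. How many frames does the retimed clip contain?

284344 frames

Target frames = source frames × (target rate / source rate) = 177715 × (48)/(30) = 177715 × 8/5 = 284344.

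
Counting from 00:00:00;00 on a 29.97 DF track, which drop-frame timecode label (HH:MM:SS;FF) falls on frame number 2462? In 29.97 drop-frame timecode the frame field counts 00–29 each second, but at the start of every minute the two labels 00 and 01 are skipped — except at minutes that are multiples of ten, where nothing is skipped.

Each 10-minute DF block holds 10 × 60 × 30 − 9 × 2 = 17982 frames. 2462 ÷ 17982 → 0 full blocks, remainder 2462.
Within the partial block the first minute is 1800 frames and each further minute 1798, so 1 further minute boundary passed. Total skipped labels = 18 × 0 + 2 × 1 = 2.
Non-drop label index = 2462 + 2 = 2464; at 30 labels/s that is 00:01:22:04, i.e. DF 00:01:22;04.

00:01:22;04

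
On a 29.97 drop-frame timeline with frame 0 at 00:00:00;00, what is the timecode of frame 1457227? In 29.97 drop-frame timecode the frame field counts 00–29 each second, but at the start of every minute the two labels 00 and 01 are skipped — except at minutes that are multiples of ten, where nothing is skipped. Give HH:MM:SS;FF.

Ten DF minutes hold 17982 frames, so frame 1457227 lies in block 81 (frames 1456542–1474523) with 685 frames into that block.
The block's first minute is 1800 frames and the rest 1798 each; 685 frames reaches minute 0, so 81 × 18 + 0 × 2 = 1458 labels have been skipped so far.
Adding those back, label number 1457227 + 1458 = 1458685 at 30 labels/s is 48622 s + 25 f = 13 h 30 min 22 s frame 25, i.e. 13:30:22;25.

13:30:22;25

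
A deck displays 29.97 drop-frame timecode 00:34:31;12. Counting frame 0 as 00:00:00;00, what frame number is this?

62080

Complete 10-minute blocks: 3, each 17982 frames → 53946.
Remaining 4 whole minutes in the current block: 1800 + 3 × 1798 = 7194 frames.
Within the current minute: 31 × 30 + 12 − 2 = 940 (labels ;00/;01 skipped at this minute). Total = 53946 + 7194 + 940 = 62080.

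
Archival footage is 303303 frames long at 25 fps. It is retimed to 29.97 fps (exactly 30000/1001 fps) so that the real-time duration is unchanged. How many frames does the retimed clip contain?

Target frames = source frames × (target rate / source rate) = 303303 × (30000/1001)/(25) = 303303 × 1200/1001 = 363600.

363600 frames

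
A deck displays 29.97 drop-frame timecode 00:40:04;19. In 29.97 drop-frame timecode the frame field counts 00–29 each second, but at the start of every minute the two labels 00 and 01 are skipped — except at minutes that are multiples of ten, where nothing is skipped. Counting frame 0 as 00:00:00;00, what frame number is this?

72067

As if non-drop at 30 labels/s: (0 × 3600 + 40 × 60 + 4) × 30 + 19 = 72139.
Minute boundaries passed: 40; those not divisible by 10: 40 − 4 = 36; dropped labels = 2 × 36 = 72.
Actual frame index = 72139 − 72 = 72067.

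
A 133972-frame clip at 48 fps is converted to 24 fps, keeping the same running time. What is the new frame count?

Target frames = source frames × (target rate / source rate) = 133972 × (24)/(48) = 133972 × 1/2 = 66986.

66986 frames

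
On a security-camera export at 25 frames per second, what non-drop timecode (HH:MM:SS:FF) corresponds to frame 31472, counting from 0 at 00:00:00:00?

00:20:58:22

31472 ÷ 25 = 1258 full seconds, remainder 22 frames.
1258 s = 0 h 20 min 58 s.
Timecode: 00:20:58:22.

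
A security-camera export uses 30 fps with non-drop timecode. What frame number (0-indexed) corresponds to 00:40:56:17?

frame 73697

Total seconds to the label: (0 × 3600 + 40 × 60 + 56) = 2456.
Frame index = 2456 × 30 + 17 = 73697.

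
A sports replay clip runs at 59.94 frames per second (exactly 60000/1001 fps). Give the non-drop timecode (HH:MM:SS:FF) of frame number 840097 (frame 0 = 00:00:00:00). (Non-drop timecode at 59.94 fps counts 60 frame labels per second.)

03:53:21:37

840097 ÷ 60 = 14001 full seconds, remainder 37 frames.
14001 s = 3 h 53 min 21 s.
Timecode: 03:53:21:37.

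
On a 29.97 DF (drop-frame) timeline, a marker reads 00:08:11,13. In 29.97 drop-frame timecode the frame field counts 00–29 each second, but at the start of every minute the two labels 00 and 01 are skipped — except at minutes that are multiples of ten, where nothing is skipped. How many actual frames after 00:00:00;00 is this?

14727

As if non-drop at 30 labels/s: (0 × 3600 + 8 × 60 + 11) × 30 + 13 = 14743.
Minute boundaries passed: 8; those not divisible by 10: 8 − 0 = 8; dropped labels = 2 × 8 = 16.
Actual frame index = 14743 − 16 = 14727.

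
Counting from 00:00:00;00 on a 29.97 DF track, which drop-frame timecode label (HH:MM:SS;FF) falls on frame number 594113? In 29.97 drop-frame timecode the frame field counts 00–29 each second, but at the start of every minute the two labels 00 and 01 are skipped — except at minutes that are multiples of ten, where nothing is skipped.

Ten DF minutes hold 17982 frames, so frame 594113 lies in block 33 (frames 593406–611387) with 707 frames into that block.
The block's first minute is 1800 frames and the rest 1798 each; 707 frames reaches minute 0, so 33 × 18 + 0 × 2 = 594 labels have been skipped so far.
Adding those back, label number 594113 + 594 = 594707 at 30 labels/s is 19823 s + 17 f = 5 h 30 min 23 s frame 17, i.e. 05:30:23;17.

05:30:23;17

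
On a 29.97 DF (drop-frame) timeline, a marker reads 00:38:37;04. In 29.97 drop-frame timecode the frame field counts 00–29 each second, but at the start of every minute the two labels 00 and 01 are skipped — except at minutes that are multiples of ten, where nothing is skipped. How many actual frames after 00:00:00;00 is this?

69444

Complete 10-minute blocks: 3, each 17982 frames → 53946.
Remaining 8 whole minutes in the current block: 1800 + 7 × 1798 = 14386 frames.
Within the current minute: 37 × 30 + 4 − 2 = 1112 (labels ;00/;01 skipped at this minute). Total = 53946 + 14386 + 1112 = 69444.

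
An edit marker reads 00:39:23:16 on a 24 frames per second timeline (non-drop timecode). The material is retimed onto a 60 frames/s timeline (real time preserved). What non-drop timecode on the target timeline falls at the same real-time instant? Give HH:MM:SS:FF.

00:39:23:40

Source frame index: (0×3600 + 39×60 + 23) × 24 + 16 = 56728.
Real time: 56728 / (24) = 7091/3 s.
Target frame: (7091/3) × (60) = 141820.
At 60 labels/s: frame 141820 → 00:39:23:40.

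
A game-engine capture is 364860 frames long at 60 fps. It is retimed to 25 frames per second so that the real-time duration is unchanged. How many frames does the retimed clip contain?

152025 frames

Target frames = source frames × (target rate / source rate) = 364860 × (25)/(60) = 364860 × 5/12 = 152025.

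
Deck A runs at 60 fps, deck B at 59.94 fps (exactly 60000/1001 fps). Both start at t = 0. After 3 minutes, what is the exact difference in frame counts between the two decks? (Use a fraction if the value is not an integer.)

3 min = 180 s.
A emits 60 × 180 = 10800 frames; B emits 60000/1001 × 180 = 10800000/1001.
Difference = 10800/1001 frames (≈ 10.7892); B is behind A.

10800/1001 frames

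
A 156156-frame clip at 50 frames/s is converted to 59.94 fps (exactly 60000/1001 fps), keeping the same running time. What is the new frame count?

187200 frames

Target frames = source frames × (target rate / source rate) = 156156 × (60000/1001)/(50) = 156156 × 1200/1001 = 187200.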